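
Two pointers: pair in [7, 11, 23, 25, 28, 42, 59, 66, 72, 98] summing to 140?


lo=0(7)+hi=9(98)=105
lo=1(11)+hi=9(98)=109
lo=2(23)+hi=9(98)=121
lo=3(25)+hi=9(98)=123
lo=4(28)+hi=9(98)=126
lo=5(42)+hi=9(98)=140

Yes: 42+98=140


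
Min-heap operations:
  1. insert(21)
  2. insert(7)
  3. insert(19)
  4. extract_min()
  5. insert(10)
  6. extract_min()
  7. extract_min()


insert(21) -> [21]
insert(7) -> [7, 21]
insert(19) -> [7, 21, 19]
extract_min()->7, [19, 21]
insert(10) -> [10, 21, 19]
extract_min()->10, [19, 21]
extract_min()->19, [21]

Final heap: [21]


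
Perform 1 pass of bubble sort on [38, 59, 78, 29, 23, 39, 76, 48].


Initial: [38, 59, 78, 29, 23, 39, 76, 48]
Pass 1: [38, 59, 29, 23, 39, 76, 48, 78] (5 swaps)

After 1 pass: [38, 59, 29, 23, 39, 76, 48, 78]


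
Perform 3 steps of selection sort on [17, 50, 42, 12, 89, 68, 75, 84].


Initial: [17, 50, 42, 12, 89, 68, 75, 84]
Step 1: min=12 at 3
  Swap: [12, 50, 42, 17, 89, 68, 75, 84]
Step 2: min=17 at 3
  Swap: [12, 17, 42, 50, 89, 68, 75, 84]
Step 3: min=42 at 2
  Swap: [12, 17, 42, 50, 89, 68, 75, 84]

After 3 steps: [12, 17, 42, 50, 89, 68, 75, 84]


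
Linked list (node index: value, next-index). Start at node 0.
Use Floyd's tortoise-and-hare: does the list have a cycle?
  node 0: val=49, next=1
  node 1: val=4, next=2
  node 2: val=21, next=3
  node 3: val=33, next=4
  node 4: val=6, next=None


Floyd's tortoise (slow, +1) and hare (fast, +2):
  init: slow=0, fast=0
  step 1: slow=1, fast=2
  step 2: slow=2, fast=4
  step 3: fast -> None, no cycle

Cycle: no


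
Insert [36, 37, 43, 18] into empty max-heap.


Insert 36: [36]
Insert 37: [37, 36]
Insert 43: [43, 36, 37]
Insert 18: [43, 36, 37, 18]

Final heap: [43, 36, 37, 18]


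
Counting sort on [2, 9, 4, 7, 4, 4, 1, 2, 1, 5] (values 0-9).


Input: [2, 9, 4, 7, 4, 4, 1, 2, 1, 5]
Counts: [0, 2, 2, 0, 3, 1, 0, 1, 0, 1]

Sorted: [1, 1, 2, 2, 4, 4, 4, 5, 7, 9]


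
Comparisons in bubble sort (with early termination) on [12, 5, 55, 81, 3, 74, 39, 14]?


Algorithm: bubble sort (with early termination)
Input: [12, 5, 55, 81, 3, 74, 39, 14]
Sorted: [3, 5, 12, 14, 39, 55, 74, 81]

25


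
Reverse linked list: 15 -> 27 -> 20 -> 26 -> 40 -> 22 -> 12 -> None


Step 1: curr=15, set curr.next=prev(None) | reversed so far: 15
Step 2: curr=27, set curr.next=prev(15) | reversed so far: 27 -> 15
Step 3: curr=20, set curr.next=prev(27) | reversed so far: 20 -> 27 -> 15
Step 4: curr=26, set curr.next=prev(20) | reversed so far: 26 -> 20 -> 27 -> 15
Step 5: curr=40, set curr.next=prev(26) | reversed so far: 40 -> 26 -> 20 -> 27 -> 15
Step 6: curr=22, set curr.next=prev(40) | reversed so far: 22 -> 40 -> 26 -> 20 -> 27 -> 15
Step 7: curr=12, set curr.next=prev(22) | reversed so far: 12 -> 22 -> 40 -> 26 -> 20 -> 27 -> 15

12 -> 22 -> 40 -> 26 -> 20 -> 27 -> 15 -> None


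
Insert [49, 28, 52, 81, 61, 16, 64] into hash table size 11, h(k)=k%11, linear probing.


Insert 49: h=5 -> slot 5
Insert 28: h=6 -> slot 6
Insert 52: h=8 -> slot 8
Insert 81: h=4 -> slot 4
Insert 61: h=6, 1 probes -> slot 7
Insert 16: h=5, 4 probes -> slot 9
Insert 64: h=9, 1 probes -> slot 10

Table: [None, None, None, None, 81, 49, 28, 61, 52, 16, 64]


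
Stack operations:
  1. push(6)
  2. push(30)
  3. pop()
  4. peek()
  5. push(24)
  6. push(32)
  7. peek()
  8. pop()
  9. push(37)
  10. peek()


push(6) -> [6]
push(30) -> [6, 30]
pop()->30, [6]
peek()->6
push(24) -> [6, 24]
push(32) -> [6, 24, 32]
peek()->32
pop()->32, [6, 24]
push(37) -> [6, 24, 37]
peek()->37

Final stack: [6, 24, 37]


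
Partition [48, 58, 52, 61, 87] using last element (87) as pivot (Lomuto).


Pivot: 87
  48 <= 87: advance i (no swap)
  58 <= 87: advance i (no swap)
  52 <= 87: advance i (no swap)
  61 <= 87: advance i (no swap)
Place pivot at 4: [48, 58, 52, 61, 87]

Partitioned: [48, 58, 52, 61, 87]


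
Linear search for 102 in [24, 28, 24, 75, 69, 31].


i=0: 24!=102
i=1: 28!=102
i=2: 24!=102
i=3: 75!=102
i=4: 69!=102
i=5: 31!=102

Not found, 6 comps


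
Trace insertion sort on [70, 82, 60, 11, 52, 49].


Initial: [70, 82, 60, 11, 52, 49]
Insert 82: [70, 82, 60, 11, 52, 49]
Insert 60: [60, 70, 82, 11, 52, 49]
Insert 11: [11, 60, 70, 82, 52, 49]
Insert 52: [11, 52, 60, 70, 82, 49]
Insert 49: [11, 49, 52, 60, 70, 82]

Sorted: [11, 49, 52, 60, 70, 82]


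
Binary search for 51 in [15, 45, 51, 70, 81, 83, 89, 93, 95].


Step 1: lo=0, hi=8, mid=4, val=81
Step 2: lo=0, hi=3, mid=1, val=45
Step 3: lo=2, hi=3, mid=2, val=51

Found at index 2


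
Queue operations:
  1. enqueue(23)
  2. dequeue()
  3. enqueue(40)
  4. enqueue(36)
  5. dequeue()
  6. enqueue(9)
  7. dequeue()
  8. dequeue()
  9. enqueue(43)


enqueue(23) -> [23]
dequeue()->23, []
enqueue(40) -> [40]
enqueue(36) -> [40, 36]
dequeue()->40, [36]
enqueue(9) -> [36, 9]
dequeue()->36, [9]
dequeue()->9, []
enqueue(43) -> [43]

Final queue: [43]


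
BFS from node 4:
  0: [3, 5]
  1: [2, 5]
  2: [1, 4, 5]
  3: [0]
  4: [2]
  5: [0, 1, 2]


Visit 4, enqueue [2]
Visit 2, enqueue [1, 5]
Visit 1, enqueue []
Visit 5, enqueue [0]
Visit 0, enqueue [3]
Visit 3, enqueue []

BFS order: [4, 2, 1, 5, 0, 3]


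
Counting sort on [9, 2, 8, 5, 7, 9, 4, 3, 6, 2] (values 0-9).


Input: [9, 2, 8, 5, 7, 9, 4, 3, 6, 2]
Counts: [0, 0, 2, 1, 1, 1, 1, 1, 1, 2]

Sorted: [2, 2, 3, 4, 5, 6, 7, 8, 9, 9]


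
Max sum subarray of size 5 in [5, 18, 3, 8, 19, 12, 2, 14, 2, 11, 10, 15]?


[0:5]: 53
[1:6]: 60
[2:7]: 44
[3:8]: 55
[4:9]: 49
[5:10]: 41
[6:11]: 39
[7:12]: 52

Max: 60 at [1:6]


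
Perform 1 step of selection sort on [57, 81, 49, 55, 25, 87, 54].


Initial: [57, 81, 49, 55, 25, 87, 54]
Step 1: min=25 at 4
  Swap: [25, 81, 49, 55, 57, 87, 54]

After 1 step: [25, 81, 49, 55, 57, 87, 54]


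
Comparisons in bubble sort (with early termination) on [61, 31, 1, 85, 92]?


Algorithm: bubble sort (with early termination)
Input: [61, 31, 1, 85, 92]
Sorted: [1, 31, 61, 85, 92]

9


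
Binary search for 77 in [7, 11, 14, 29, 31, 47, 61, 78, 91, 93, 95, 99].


Step 1: lo=0, hi=11, mid=5, val=47
Step 2: lo=6, hi=11, mid=8, val=91
Step 3: lo=6, hi=7, mid=6, val=61
Step 4: lo=7, hi=7, mid=7, val=78

Not found


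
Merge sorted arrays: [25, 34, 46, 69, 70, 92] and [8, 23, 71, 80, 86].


Take 8 from B
Take 23 from B
Take 25 from A
Take 34 from A
Take 46 from A
Take 69 from A
Take 70 from A
Take 71 from B
Take 80 from B
Take 86 from B

Merged: [8, 23, 25, 34, 46, 69, 70, 71, 80, 86, 92]


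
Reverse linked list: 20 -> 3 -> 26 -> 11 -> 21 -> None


Step 1: curr=20, set curr.next=prev(None) | reversed so far: 20
Step 2: curr=3, set curr.next=prev(20) | reversed so far: 3 -> 20
Step 3: curr=26, set curr.next=prev(3) | reversed so far: 26 -> 3 -> 20
Step 4: curr=11, set curr.next=prev(26) | reversed so far: 11 -> 26 -> 3 -> 20
Step 5: curr=21, set curr.next=prev(11) | reversed so far: 21 -> 11 -> 26 -> 3 -> 20

21 -> 11 -> 26 -> 3 -> 20 -> None


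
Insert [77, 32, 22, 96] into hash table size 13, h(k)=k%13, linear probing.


Insert 77: h=12 -> slot 12
Insert 32: h=6 -> slot 6
Insert 22: h=9 -> slot 9
Insert 96: h=5 -> slot 5

Table: [None, None, None, None, None, 96, 32, None, None, 22, None, None, 77]


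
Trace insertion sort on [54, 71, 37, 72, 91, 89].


Initial: [54, 71, 37, 72, 91, 89]
Insert 71: [54, 71, 37, 72, 91, 89]
Insert 37: [37, 54, 71, 72, 91, 89]
Insert 72: [37, 54, 71, 72, 91, 89]
Insert 91: [37, 54, 71, 72, 91, 89]
Insert 89: [37, 54, 71, 72, 89, 91]

Sorted: [37, 54, 71, 72, 89, 91]


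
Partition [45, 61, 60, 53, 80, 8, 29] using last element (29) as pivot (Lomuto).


Pivot: 29
  8 <= 29: swap -> [8, 61, 60, 53, 80, 45, 29]
Place pivot at 1: [8, 29, 60, 53, 80, 45, 61]

Partitioned: [8, 29, 60, 53, 80, 45, 61]


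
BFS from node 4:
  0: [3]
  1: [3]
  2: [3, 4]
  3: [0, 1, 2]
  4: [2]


Visit 4, enqueue [2]
Visit 2, enqueue [3]
Visit 3, enqueue [0, 1]
Visit 0, enqueue []
Visit 1, enqueue []

BFS order: [4, 2, 3, 0, 1]


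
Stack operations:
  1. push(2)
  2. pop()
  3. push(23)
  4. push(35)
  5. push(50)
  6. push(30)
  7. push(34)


push(2) -> [2]
pop()->2, []
push(23) -> [23]
push(35) -> [23, 35]
push(50) -> [23, 35, 50]
push(30) -> [23, 35, 50, 30]
push(34) -> [23, 35, 50, 30, 34]

Final stack: [23, 35, 50, 30, 34]


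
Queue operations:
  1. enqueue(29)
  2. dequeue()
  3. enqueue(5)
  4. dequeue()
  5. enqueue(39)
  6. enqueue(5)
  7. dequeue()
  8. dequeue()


enqueue(29) -> [29]
dequeue()->29, []
enqueue(5) -> [5]
dequeue()->5, []
enqueue(39) -> [39]
enqueue(5) -> [39, 5]
dequeue()->39, [5]
dequeue()->5, []

Final queue: []


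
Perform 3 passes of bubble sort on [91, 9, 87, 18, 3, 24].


Initial: [91, 9, 87, 18, 3, 24]
Pass 1: [9, 87, 18, 3, 24, 91] (5 swaps)
Pass 2: [9, 18, 3, 24, 87, 91] (3 swaps)
Pass 3: [9, 3, 18, 24, 87, 91] (1 swaps)

After 3 passes: [9, 3, 18, 24, 87, 91]


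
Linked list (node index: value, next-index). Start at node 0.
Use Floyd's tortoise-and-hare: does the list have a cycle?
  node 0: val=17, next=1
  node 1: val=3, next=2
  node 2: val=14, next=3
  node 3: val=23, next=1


Floyd's tortoise (slow, +1) and hare (fast, +2):
  init: slow=0, fast=0
  step 1: slow=1, fast=2
  step 2: slow=2, fast=1
  step 3: slow=3, fast=3
  slow == fast at node 3: cycle detected

Cycle: yes


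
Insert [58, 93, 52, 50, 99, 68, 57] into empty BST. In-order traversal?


Insert 58: root
Insert 93: R from 58
Insert 52: L from 58
Insert 50: L from 58 -> L from 52
Insert 99: R from 58 -> R from 93
Insert 68: R from 58 -> L from 93
Insert 57: L from 58 -> R from 52

In-order: [50, 52, 57, 58, 68, 93, 99]


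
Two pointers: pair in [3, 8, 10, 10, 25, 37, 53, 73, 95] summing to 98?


lo=0(3)+hi=8(95)=98

Yes: 3+95=98


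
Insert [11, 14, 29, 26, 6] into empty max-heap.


Insert 11: [11]
Insert 14: [14, 11]
Insert 29: [29, 11, 14]
Insert 26: [29, 26, 14, 11]
Insert 6: [29, 26, 14, 11, 6]

Final heap: [29, 26, 14, 11, 6]


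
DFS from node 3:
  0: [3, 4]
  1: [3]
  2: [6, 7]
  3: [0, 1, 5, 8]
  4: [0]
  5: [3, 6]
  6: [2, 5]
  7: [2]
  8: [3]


Visit 3, push [8, 5, 1, 0]
Visit 0, push [4]
Visit 4, push []
Visit 1, push []
Visit 5, push [6]
Visit 6, push [2]
Visit 2, push [7]
Visit 7, push []
Visit 8, push []

DFS order: [3, 0, 4, 1, 5, 6, 2, 7, 8]


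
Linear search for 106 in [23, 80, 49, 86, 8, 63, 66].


i=0: 23!=106
i=1: 80!=106
i=2: 49!=106
i=3: 86!=106
i=4: 8!=106
i=5: 63!=106
i=6: 66!=106

Not found, 7 comps


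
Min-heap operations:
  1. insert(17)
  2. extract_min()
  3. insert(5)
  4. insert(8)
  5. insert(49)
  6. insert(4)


insert(17) -> [17]
extract_min()->17, []
insert(5) -> [5]
insert(8) -> [5, 8]
insert(49) -> [5, 8, 49]
insert(4) -> [4, 5, 49, 8]

Final heap: [4, 5, 49, 8]


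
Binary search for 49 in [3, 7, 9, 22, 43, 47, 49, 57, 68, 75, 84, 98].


Step 1: lo=0, hi=11, mid=5, val=47
Step 2: lo=6, hi=11, mid=8, val=68
Step 3: lo=6, hi=7, mid=6, val=49

Found at index 6


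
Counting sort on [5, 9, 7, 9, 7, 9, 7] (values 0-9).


Input: [5, 9, 7, 9, 7, 9, 7]
Counts: [0, 0, 0, 0, 0, 1, 0, 3, 0, 3]

Sorted: [5, 7, 7, 7, 9, 9, 9]


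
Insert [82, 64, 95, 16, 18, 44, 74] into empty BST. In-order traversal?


Insert 82: root
Insert 64: L from 82
Insert 95: R from 82
Insert 16: L from 82 -> L from 64
Insert 18: L from 82 -> L from 64 -> R from 16
Insert 44: L from 82 -> L from 64 -> R from 16 -> R from 18
Insert 74: L from 82 -> R from 64

In-order: [16, 18, 44, 64, 74, 82, 95]


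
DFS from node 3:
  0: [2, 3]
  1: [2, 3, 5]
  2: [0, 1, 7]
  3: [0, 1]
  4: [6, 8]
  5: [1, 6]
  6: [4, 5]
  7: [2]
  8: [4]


Visit 3, push [1, 0]
Visit 0, push [2]
Visit 2, push [7, 1]
Visit 1, push [5]
Visit 5, push [6]
Visit 6, push [4]
Visit 4, push [8]
Visit 8, push []
Visit 7, push []

DFS order: [3, 0, 2, 1, 5, 6, 4, 8, 7]


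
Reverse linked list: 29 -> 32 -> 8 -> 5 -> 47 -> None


Step 1: curr=29, set curr.next=prev(None) | reversed so far: 29
Step 2: curr=32, set curr.next=prev(29) | reversed so far: 32 -> 29
Step 3: curr=8, set curr.next=prev(32) | reversed so far: 8 -> 32 -> 29
Step 4: curr=5, set curr.next=prev(8) | reversed so far: 5 -> 8 -> 32 -> 29
Step 5: curr=47, set curr.next=prev(5) | reversed so far: 47 -> 5 -> 8 -> 32 -> 29

47 -> 5 -> 8 -> 32 -> 29 -> None


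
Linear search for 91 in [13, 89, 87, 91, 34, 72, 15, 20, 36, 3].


i=0: 13!=91
i=1: 89!=91
i=2: 87!=91
i=3: 91==91 found!

Found at 3, 4 comps


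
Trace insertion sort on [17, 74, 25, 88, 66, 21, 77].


Initial: [17, 74, 25, 88, 66, 21, 77]
Insert 74: [17, 74, 25, 88, 66, 21, 77]
Insert 25: [17, 25, 74, 88, 66, 21, 77]
Insert 88: [17, 25, 74, 88, 66, 21, 77]
Insert 66: [17, 25, 66, 74, 88, 21, 77]
Insert 21: [17, 21, 25, 66, 74, 88, 77]
Insert 77: [17, 21, 25, 66, 74, 77, 88]

Sorted: [17, 21, 25, 66, 74, 77, 88]


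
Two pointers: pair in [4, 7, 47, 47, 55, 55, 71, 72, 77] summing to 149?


lo=0(4)+hi=8(77)=81
lo=1(7)+hi=8(77)=84
lo=2(47)+hi=8(77)=124
lo=3(47)+hi=8(77)=124
lo=4(55)+hi=8(77)=132
lo=5(55)+hi=8(77)=132
lo=6(71)+hi=8(77)=148
lo=7(72)+hi=8(77)=149

Yes: 72+77=149


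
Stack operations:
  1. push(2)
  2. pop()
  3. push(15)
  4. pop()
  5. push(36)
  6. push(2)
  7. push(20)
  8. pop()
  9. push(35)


push(2) -> [2]
pop()->2, []
push(15) -> [15]
pop()->15, []
push(36) -> [36]
push(2) -> [36, 2]
push(20) -> [36, 2, 20]
pop()->20, [36, 2]
push(35) -> [36, 2, 35]

Final stack: [36, 2, 35]


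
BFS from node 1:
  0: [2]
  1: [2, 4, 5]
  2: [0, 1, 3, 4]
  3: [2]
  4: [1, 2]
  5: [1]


Visit 1, enqueue [2, 4, 5]
Visit 2, enqueue [0, 3]
Visit 4, enqueue []
Visit 5, enqueue []
Visit 0, enqueue []
Visit 3, enqueue []

BFS order: [1, 2, 4, 5, 0, 3]


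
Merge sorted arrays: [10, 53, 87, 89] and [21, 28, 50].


Take 10 from A
Take 21 from B
Take 28 from B
Take 50 from B

Merged: [10, 21, 28, 50, 53, 87, 89]


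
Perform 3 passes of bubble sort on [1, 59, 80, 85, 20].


Initial: [1, 59, 80, 85, 20]
Pass 1: [1, 59, 80, 20, 85] (1 swaps)
Pass 2: [1, 59, 20, 80, 85] (1 swaps)
Pass 3: [1, 20, 59, 80, 85] (1 swaps)

After 3 passes: [1, 20, 59, 80, 85]


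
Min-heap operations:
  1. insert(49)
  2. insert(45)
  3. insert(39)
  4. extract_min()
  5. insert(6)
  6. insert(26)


insert(49) -> [49]
insert(45) -> [45, 49]
insert(39) -> [39, 49, 45]
extract_min()->39, [45, 49]
insert(6) -> [6, 49, 45]
insert(26) -> [6, 26, 45, 49]

Final heap: [6, 26, 45, 49]


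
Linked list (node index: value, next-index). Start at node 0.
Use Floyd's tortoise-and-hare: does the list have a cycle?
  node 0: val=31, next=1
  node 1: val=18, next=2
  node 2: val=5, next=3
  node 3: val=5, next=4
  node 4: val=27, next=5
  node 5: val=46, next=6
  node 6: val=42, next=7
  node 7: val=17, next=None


Floyd's tortoise (slow, +1) and hare (fast, +2):
  init: slow=0, fast=0
  step 1: slow=1, fast=2
  step 2: slow=2, fast=4
  step 3: slow=3, fast=6
  step 4: fast 6->7->None, no cycle

Cycle: no


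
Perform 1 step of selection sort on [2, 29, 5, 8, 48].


Initial: [2, 29, 5, 8, 48]
Step 1: min=2 at 0
  Swap: [2, 29, 5, 8, 48]

After 1 step: [2, 29, 5, 8, 48]


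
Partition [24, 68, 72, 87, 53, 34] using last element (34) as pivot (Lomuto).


Pivot: 34
  24 <= 34: advance i (no swap)
Place pivot at 1: [24, 34, 72, 87, 53, 68]

Partitioned: [24, 34, 72, 87, 53, 68]


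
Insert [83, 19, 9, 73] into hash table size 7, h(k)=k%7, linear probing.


Insert 83: h=6 -> slot 6
Insert 19: h=5 -> slot 5
Insert 9: h=2 -> slot 2
Insert 73: h=3 -> slot 3

Table: [None, None, 9, 73, None, 19, 83]


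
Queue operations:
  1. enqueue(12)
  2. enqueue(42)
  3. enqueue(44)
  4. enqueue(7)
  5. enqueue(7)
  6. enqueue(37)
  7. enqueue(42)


enqueue(12) -> [12]
enqueue(42) -> [12, 42]
enqueue(44) -> [12, 42, 44]
enqueue(7) -> [12, 42, 44, 7]
enqueue(7) -> [12, 42, 44, 7, 7]
enqueue(37) -> [12, 42, 44, 7, 7, 37]
enqueue(42) -> [12, 42, 44, 7, 7, 37, 42]

Final queue: [12, 42, 44, 7, 7, 37, 42]


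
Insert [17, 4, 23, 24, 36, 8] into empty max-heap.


Insert 17: [17]
Insert 4: [17, 4]
Insert 23: [23, 4, 17]
Insert 24: [24, 23, 17, 4]
Insert 36: [36, 24, 17, 4, 23]
Insert 8: [36, 24, 17, 4, 23, 8]

Final heap: [36, 24, 17, 4, 23, 8]


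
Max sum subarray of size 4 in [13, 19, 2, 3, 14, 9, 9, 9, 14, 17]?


[0:4]: 37
[1:5]: 38
[2:6]: 28
[3:7]: 35
[4:8]: 41
[5:9]: 41
[6:10]: 49

Max: 49 at [6:10]


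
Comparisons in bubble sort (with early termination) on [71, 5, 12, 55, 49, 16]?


Algorithm: bubble sort (with early termination)
Input: [71, 5, 12, 55, 49, 16]
Sorted: [5, 12, 16, 49, 55, 71]

14


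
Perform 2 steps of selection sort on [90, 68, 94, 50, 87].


Initial: [90, 68, 94, 50, 87]
Step 1: min=50 at 3
  Swap: [50, 68, 94, 90, 87]
Step 2: min=68 at 1
  Swap: [50, 68, 94, 90, 87]

After 2 steps: [50, 68, 94, 90, 87]


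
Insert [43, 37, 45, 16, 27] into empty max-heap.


Insert 43: [43]
Insert 37: [43, 37]
Insert 45: [45, 37, 43]
Insert 16: [45, 37, 43, 16]
Insert 27: [45, 37, 43, 16, 27]

Final heap: [45, 37, 43, 16, 27]


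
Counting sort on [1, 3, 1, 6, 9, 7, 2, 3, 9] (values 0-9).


Input: [1, 3, 1, 6, 9, 7, 2, 3, 9]
Counts: [0, 2, 1, 2, 0, 0, 1, 1, 0, 2]

Sorted: [1, 1, 2, 3, 3, 6, 7, 9, 9]


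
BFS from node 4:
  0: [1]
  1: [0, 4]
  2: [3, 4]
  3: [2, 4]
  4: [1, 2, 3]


Visit 4, enqueue [1, 2, 3]
Visit 1, enqueue [0]
Visit 2, enqueue []
Visit 3, enqueue []
Visit 0, enqueue []

BFS order: [4, 1, 2, 3, 0]


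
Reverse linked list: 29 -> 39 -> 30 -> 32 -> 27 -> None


Step 1: curr=29, set curr.next=prev(None) | reversed so far: 29
Step 2: curr=39, set curr.next=prev(29) | reversed so far: 39 -> 29
Step 3: curr=30, set curr.next=prev(39) | reversed so far: 30 -> 39 -> 29
Step 4: curr=32, set curr.next=prev(30) | reversed so far: 32 -> 30 -> 39 -> 29
Step 5: curr=27, set curr.next=prev(32) | reversed so far: 27 -> 32 -> 30 -> 39 -> 29

27 -> 32 -> 30 -> 39 -> 29 -> None


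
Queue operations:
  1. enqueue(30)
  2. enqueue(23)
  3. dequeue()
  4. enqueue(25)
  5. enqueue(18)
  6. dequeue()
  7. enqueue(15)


enqueue(30) -> [30]
enqueue(23) -> [30, 23]
dequeue()->30, [23]
enqueue(25) -> [23, 25]
enqueue(18) -> [23, 25, 18]
dequeue()->23, [25, 18]
enqueue(15) -> [25, 18, 15]

Final queue: [25, 18, 15]


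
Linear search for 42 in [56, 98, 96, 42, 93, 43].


i=0: 56!=42
i=1: 98!=42
i=2: 96!=42
i=3: 42==42 found!

Found at 3, 4 comps


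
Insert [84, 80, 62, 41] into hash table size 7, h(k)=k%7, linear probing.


Insert 84: h=0 -> slot 0
Insert 80: h=3 -> slot 3
Insert 62: h=6 -> slot 6
Insert 41: h=6, 2 probes -> slot 1

Table: [84, 41, None, 80, None, None, 62]


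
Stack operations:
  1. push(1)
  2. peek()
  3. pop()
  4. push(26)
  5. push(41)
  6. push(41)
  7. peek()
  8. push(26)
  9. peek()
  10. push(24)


push(1) -> [1]
peek()->1
pop()->1, []
push(26) -> [26]
push(41) -> [26, 41]
push(41) -> [26, 41, 41]
peek()->41
push(26) -> [26, 41, 41, 26]
peek()->26
push(24) -> [26, 41, 41, 26, 24]

Final stack: [26, 41, 41, 26, 24]


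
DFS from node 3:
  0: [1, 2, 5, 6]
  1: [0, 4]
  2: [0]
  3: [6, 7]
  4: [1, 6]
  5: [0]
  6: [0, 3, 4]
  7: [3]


Visit 3, push [7, 6]
Visit 6, push [4, 0]
Visit 0, push [5, 2, 1]
Visit 1, push [4]
Visit 4, push []
Visit 2, push []
Visit 5, push []
Visit 7, push []

DFS order: [3, 6, 0, 1, 4, 2, 5, 7]


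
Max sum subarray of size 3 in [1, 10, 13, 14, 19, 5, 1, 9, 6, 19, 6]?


[0:3]: 24
[1:4]: 37
[2:5]: 46
[3:6]: 38
[4:7]: 25
[5:8]: 15
[6:9]: 16
[7:10]: 34
[8:11]: 31

Max: 46 at [2:5]


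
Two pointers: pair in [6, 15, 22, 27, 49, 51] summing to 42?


lo=0(6)+hi=5(51)=57
lo=0(6)+hi=4(49)=55
lo=0(6)+hi=3(27)=33
lo=1(15)+hi=3(27)=42

Yes: 15+27=42


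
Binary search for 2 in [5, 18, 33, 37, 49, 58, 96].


Step 1: lo=0, hi=6, mid=3, val=37
Step 2: lo=0, hi=2, mid=1, val=18
Step 3: lo=0, hi=0, mid=0, val=5

Not found


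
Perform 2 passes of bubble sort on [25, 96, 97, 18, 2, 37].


Initial: [25, 96, 97, 18, 2, 37]
Pass 1: [25, 96, 18, 2, 37, 97] (3 swaps)
Pass 2: [25, 18, 2, 37, 96, 97] (3 swaps)

After 2 passes: [25, 18, 2, 37, 96, 97]


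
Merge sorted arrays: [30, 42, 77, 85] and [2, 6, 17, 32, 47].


Take 2 from B
Take 6 from B
Take 17 from B
Take 30 from A
Take 32 from B
Take 42 from A
Take 47 from B

Merged: [2, 6, 17, 30, 32, 42, 47, 77, 85]


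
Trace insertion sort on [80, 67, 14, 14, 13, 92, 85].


Initial: [80, 67, 14, 14, 13, 92, 85]
Insert 67: [67, 80, 14, 14, 13, 92, 85]
Insert 14: [14, 67, 80, 14, 13, 92, 85]
Insert 14: [14, 14, 67, 80, 13, 92, 85]
Insert 13: [13, 14, 14, 67, 80, 92, 85]
Insert 92: [13, 14, 14, 67, 80, 92, 85]
Insert 85: [13, 14, 14, 67, 80, 85, 92]

Sorted: [13, 14, 14, 67, 80, 85, 92]


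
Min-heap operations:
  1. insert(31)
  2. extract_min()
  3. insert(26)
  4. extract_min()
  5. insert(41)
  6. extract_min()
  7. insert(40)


insert(31) -> [31]
extract_min()->31, []
insert(26) -> [26]
extract_min()->26, []
insert(41) -> [41]
extract_min()->41, []
insert(40) -> [40]

Final heap: [40]


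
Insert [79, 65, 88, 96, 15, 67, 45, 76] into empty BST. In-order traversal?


Insert 79: root
Insert 65: L from 79
Insert 88: R from 79
Insert 96: R from 79 -> R from 88
Insert 15: L from 79 -> L from 65
Insert 67: L from 79 -> R from 65
Insert 45: L from 79 -> L from 65 -> R from 15
Insert 76: L from 79 -> R from 65 -> R from 67

In-order: [15, 45, 65, 67, 76, 79, 88, 96]


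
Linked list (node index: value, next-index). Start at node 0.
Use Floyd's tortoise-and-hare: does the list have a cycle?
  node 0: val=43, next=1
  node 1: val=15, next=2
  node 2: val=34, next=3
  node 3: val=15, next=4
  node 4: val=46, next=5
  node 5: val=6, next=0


Floyd's tortoise (slow, +1) and hare (fast, +2):
  init: slow=0, fast=0
  step 1: slow=1, fast=2
  step 2: slow=2, fast=4
  step 3: slow=3, fast=0
  step 4: slow=4, fast=2
  step 5: slow=5, fast=4
  step 6: slow=0, fast=0
  slow == fast at node 0: cycle detected

Cycle: yes


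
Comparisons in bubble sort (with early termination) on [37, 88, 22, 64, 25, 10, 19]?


Algorithm: bubble sort (with early termination)
Input: [37, 88, 22, 64, 25, 10, 19]
Sorted: [10, 19, 22, 25, 37, 64, 88]

21


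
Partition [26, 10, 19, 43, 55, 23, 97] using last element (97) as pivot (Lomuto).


Pivot: 97
  26 <= 97: advance i (no swap)
  10 <= 97: advance i (no swap)
  19 <= 97: advance i (no swap)
  43 <= 97: advance i (no swap)
  55 <= 97: advance i (no swap)
  23 <= 97: advance i (no swap)
Place pivot at 6: [26, 10, 19, 43, 55, 23, 97]

Partitioned: [26, 10, 19, 43, 55, 23, 97]


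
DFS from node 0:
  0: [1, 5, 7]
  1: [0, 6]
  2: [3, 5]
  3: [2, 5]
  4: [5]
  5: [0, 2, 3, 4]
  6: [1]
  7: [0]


Visit 0, push [7, 5, 1]
Visit 1, push [6]
Visit 6, push []
Visit 5, push [4, 3, 2]
Visit 2, push [3]
Visit 3, push []
Visit 4, push []
Visit 7, push []

DFS order: [0, 1, 6, 5, 2, 3, 4, 7]


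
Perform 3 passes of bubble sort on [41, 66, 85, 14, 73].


Initial: [41, 66, 85, 14, 73]
Pass 1: [41, 66, 14, 73, 85] (2 swaps)
Pass 2: [41, 14, 66, 73, 85] (1 swaps)
Pass 3: [14, 41, 66, 73, 85] (1 swaps)

After 3 passes: [14, 41, 66, 73, 85]


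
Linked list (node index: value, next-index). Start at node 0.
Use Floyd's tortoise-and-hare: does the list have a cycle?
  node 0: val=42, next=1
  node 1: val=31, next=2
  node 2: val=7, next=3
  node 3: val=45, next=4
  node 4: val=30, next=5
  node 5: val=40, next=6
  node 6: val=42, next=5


Floyd's tortoise (slow, +1) and hare (fast, +2):
  init: slow=0, fast=0
  step 1: slow=1, fast=2
  step 2: slow=2, fast=4
  step 3: slow=3, fast=6
  step 4: slow=4, fast=6
  step 5: slow=5, fast=6
  step 6: slow=6, fast=6
  slow == fast at node 6: cycle detected

Cycle: yes


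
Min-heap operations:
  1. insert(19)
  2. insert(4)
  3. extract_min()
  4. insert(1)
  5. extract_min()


insert(19) -> [19]
insert(4) -> [4, 19]
extract_min()->4, [19]
insert(1) -> [1, 19]
extract_min()->1, [19]

Final heap: [19]


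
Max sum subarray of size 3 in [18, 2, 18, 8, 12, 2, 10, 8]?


[0:3]: 38
[1:4]: 28
[2:5]: 38
[3:6]: 22
[4:7]: 24
[5:8]: 20

Max: 38 at [0:3]


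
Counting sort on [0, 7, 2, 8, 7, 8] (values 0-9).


Input: [0, 7, 2, 8, 7, 8]
Counts: [1, 0, 1, 0, 0, 0, 0, 2, 2, 0]

Sorted: [0, 2, 7, 7, 8, 8]


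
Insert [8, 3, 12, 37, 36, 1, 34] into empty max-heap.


Insert 8: [8]
Insert 3: [8, 3]
Insert 12: [12, 3, 8]
Insert 37: [37, 12, 8, 3]
Insert 36: [37, 36, 8, 3, 12]
Insert 1: [37, 36, 8, 3, 12, 1]
Insert 34: [37, 36, 34, 3, 12, 1, 8]

Final heap: [37, 36, 34, 3, 12, 1, 8]


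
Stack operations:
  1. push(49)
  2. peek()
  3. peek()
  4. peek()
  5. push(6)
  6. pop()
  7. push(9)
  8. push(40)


push(49) -> [49]
peek()->49
peek()->49
peek()->49
push(6) -> [49, 6]
pop()->6, [49]
push(9) -> [49, 9]
push(40) -> [49, 9, 40]

Final stack: [49, 9, 40]


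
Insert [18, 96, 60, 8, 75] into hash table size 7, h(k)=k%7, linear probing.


Insert 18: h=4 -> slot 4
Insert 96: h=5 -> slot 5
Insert 60: h=4, 2 probes -> slot 6
Insert 8: h=1 -> slot 1
Insert 75: h=5, 2 probes -> slot 0

Table: [75, 8, None, None, 18, 96, 60]


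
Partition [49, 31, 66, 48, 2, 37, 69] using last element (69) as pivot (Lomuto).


Pivot: 69
  49 <= 69: advance i (no swap)
  31 <= 69: advance i (no swap)
  66 <= 69: advance i (no swap)
  48 <= 69: advance i (no swap)
  2 <= 69: advance i (no swap)
  37 <= 69: advance i (no swap)
Place pivot at 6: [49, 31, 66, 48, 2, 37, 69]

Partitioned: [49, 31, 66, 48, 2, 37, 69]


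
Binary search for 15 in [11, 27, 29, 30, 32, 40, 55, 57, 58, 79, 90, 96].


Step 1: lo=0, hi=11, mid=5, val=40
Step 2: lo=0, hi=4, mid=2, val=29
Step 3: lo=0, hi=1, mid=0, val=11
Step 4: lo=1, hi=1, mid=1, val=27

Not found


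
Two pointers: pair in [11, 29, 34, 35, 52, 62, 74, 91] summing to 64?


lo=0(11)+hi=7(91)=102
lo=0(11)+hi=6(74)=85
lo=0(11)+hi=5(62)=73
lo=0(11)+hi=4(52)=63
lo=1(29)+hi=4(52)=81
lo=1(29)+hi=3(35)=64

Yes: 29+35=64


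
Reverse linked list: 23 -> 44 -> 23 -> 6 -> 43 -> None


Step 1: curr=23, set curr.next=prev(None) | reversed so far: 23
Step 2: curr=44, set curr.next=prev(23) | reversed so far: 44 -> 23
Step 3: curr=23, set curr.next=prev(44) | reversed so far: 23 -> 44 -> 23
Step 4: curr=6, set curr.next=prev(23) | reversed so far: 6 -> 23 -> 44 -> 23
Step 5: curr=43, set curr.next=prev(6) | reversed so far: 43 -> 6 -> 23 -> 44 -> 23

43 -> 6 -> 23 -> 44 -> 23 -> None


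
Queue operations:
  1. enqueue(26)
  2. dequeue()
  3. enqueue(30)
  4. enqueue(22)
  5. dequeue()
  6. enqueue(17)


enqueue(26) -> [26]
dequeue()->26, []
enqueue(30) -> [30]
enqueue(22) -> [30, 22]
dequeue()->30, [22]
enqueue(17) -> [22, 17]

Final queue: [22, 17]


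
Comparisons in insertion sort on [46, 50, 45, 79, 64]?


Algorithm: insertion sort
Input: [46, 50, 45, 79, 64]
Sorted: [45, 46, 50, 64, 79]

6


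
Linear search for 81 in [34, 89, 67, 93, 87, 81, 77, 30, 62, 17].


i=0: 34!=81
i=1: 89!=81
i=2: 67!=81
i=3: 93!=81
i=4: 87!=81
i=5: 81==81 found!

Found at 5, 6 comps


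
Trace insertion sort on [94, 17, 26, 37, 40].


Initial: [94, 17, 26, 37, 40]
Insert 17: [17, 94, 26, 37, 40]
Insert 26: [17, 26, 94, 37, 40]
Insert 37: [17, 26, 37, 94, 40]
Insert 40: [17, 26, 37, 40, 94]

Sorted: [17, 26, 37, 40, 94]


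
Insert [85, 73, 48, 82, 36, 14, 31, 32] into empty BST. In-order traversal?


Insert 85: root
Insert 73: L from 85
Insert 48: L from 85 -> L from 73
Insert 82: L from 85 -> R from 73
Insert 36: L from 85 -> L from 73 -> L from 48
Insert 14: L from 85 -> L from 73 -> L from 48 -> L from 36
Insert 31: L from 85 -> L from 73 -> L from 48 -> L from 36 -> R from 14
Insert 32: L from 85 -> L from 73 -> L from 48 -> L from 36 -> R from 14 -> R from 31

In-order: [14, 31, 32, 36, 48, 73, 82, 85]


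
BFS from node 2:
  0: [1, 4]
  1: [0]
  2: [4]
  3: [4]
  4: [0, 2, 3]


Visit 2, enqueue [4]
Visit 4, enqueue [0, 3]
Visit 0, enqueue [1]
Visit 3, enqueue []
Visit 1, enqueue []

BFS order: [2, 4, 0, 3, 1]


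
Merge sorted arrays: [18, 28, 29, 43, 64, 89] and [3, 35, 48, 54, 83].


Take 3 from B
Take 18 from A
Take 28 from A
Take 29 from A
Take 35 from B
Take 43 from A
Take 48 from B
Take 54 from B
Take 64 from A
Take 83 from B

Merged: [3, 18, 28, 29, 35, 43, 48, 54, 64, 83, 89]


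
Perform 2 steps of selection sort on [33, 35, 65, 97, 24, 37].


Initial: [33, 35, 65, 97, 24, 37]
Step 1: min=24 at 4
  Swap: [24, 35, 65, 97, 33, 37]
Step 2: min=33 at 4
  Swap: [24, 33, 65, 97, 35, 37]

After 2 steps: [24, 33, 65, 97, 35, 37]


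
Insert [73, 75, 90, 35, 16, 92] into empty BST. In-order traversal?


Insert 73: root
Insert 75: R from 73
Insert 90: R from 73 -> R from 75
Insert 35: L from 73
Insert 16: L from 73 -> L from 35
Insert 92: R from 73 -> R from 75 -> R from 90

In-order: [16, 35, 73, 75, 90, 92]


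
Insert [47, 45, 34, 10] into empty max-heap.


Insert 47: [47]
Insert 45: [47, 45]
Insert 34: [47, 45, 34]
Insert 10: [47, 45, 34, 10]

Final heap: [47, 45, 34, 10]


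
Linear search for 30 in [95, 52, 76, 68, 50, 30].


i=0: 95!=30
i=1: 52!=30
i=2: 76!=30
i=3: 68!=30
i=4: 50!=30
i=5: 30==30 found!

Found at 5, 6 comps


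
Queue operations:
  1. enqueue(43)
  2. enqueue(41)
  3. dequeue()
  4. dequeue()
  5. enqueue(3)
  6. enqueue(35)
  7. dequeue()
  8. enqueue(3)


enqueue(43) -> [43]
enqueue(41) -> [43, 41]
dequeue()->43, [41]
dequeue()->41, []
enqueue(3) -> [3]
enqueue(35) -> [3, 35]
dequeue()->3, [35]
enqueue(3) -> [35, 3]

Final queue: [35, 3]


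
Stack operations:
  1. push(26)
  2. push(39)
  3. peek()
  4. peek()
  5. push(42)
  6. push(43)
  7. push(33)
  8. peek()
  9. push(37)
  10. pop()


push(26) -> [26]
push(39) -> [26, 39]
peek()->39
peek()->39
push(42) -> [26, 39, 42]
push(43) -> [26, 39, 42, 43]
push(33) -> [26, 39, 42, 43, 33]
peek()->33
push(37) -> [26, 39, 42, 43, 33, 37]
pop()->37, [26, 39, 42, 43, 33]

Final stack: [26, 39, 42, 43, 33]


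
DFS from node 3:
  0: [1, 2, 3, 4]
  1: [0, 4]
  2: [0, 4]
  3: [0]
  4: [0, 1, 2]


Visit 3, push [0]
Visit 0, push [4, 2, 1]
Visit 1, push [4]
Visit 4, push [2]
Visit 2, push []

DFS order: [3, 0, 1, 4, 2]


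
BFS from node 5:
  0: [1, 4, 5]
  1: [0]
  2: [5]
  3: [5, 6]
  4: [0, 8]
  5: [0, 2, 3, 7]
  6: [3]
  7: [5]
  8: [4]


Visit 5, enqueue [0, 2, 3, 7]
Visit 0, enqueue [1, 4]
Visit 2, enqueue []
Visit 3, enqueue [6]
Visit 7, enqueue []
Visit 1, enqueue []
Visit 4, enqueue [8]
Visit 6, enqueue []
Visit 8, enqueue []

BFS order: [5, 0, 2, 3, 7, 1, 4, 6, 8]


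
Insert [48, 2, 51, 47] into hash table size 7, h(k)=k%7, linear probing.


Insert 48: h=6 -> slot 6
Insert 2: h=2 -> slot 2
Insert 51: h=2, 1 probes -> slot 3
Insert 47: h=5 -> slot 5

Table: [None, None, 2, 51, None, 47, 48]


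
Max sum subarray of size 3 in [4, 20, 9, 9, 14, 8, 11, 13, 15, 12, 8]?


[0:3]: 33
[1:4]: 38
[2:5]: 32
[3:6]: 31
[4:7]: 33
[5:8]: 32
[6:9]: 39
[7:10]: 40
[8:11]: 35

Max: 40 at [7:10]


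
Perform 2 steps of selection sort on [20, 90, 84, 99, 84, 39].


Initial: [20, 90, 84, 99, 84, 39]
Step 1: min=20 at 0
  Swap: [20, 90, 84, 99, 84, 39]
Step 2: min=39 at 5
  Swap: [20, 39, 84, 99, 84, 90]

After 2 steps: [20, 39, 84, 99, 84, 90]


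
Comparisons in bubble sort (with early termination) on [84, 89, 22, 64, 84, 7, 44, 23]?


Algorithm: bubble sort (with early termination)
Input: [84, 89, 22, 64, 84, 7, 44, 23]
Sorted: [7, 22, 23, 44, 64, 84, 84, 89]

27


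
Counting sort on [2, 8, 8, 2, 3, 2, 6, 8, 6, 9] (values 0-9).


Input: [2, 8, 8, 2, 3, 2, 6, 8, 6, 9]
Counts: [0, 0, 3, 1, 0, 0, 2, 0, 3, 1]

Sorted: [2, 2, 2, 3, 6, 6, 8, 8, 8, 9]


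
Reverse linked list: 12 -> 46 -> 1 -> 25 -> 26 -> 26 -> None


Step 1: curr=12, set curr.next=prev(None) | reversed so far: 12
Step 2: curr=46, set curr.next=prev(12) | reversed so far: 46 -> 12
Step 3: curr=1, set curr.next=prev(46) | reversed so far: 1 -> 46 -> 12
Step 4: curr=25, set curr.next=prev(1) | reversed so far: 25 -> 1 -> 46 -> 12
Step 5: curr=26, set curr.next=prev(25) | reversed so far: 26 -> 25 -> 1 -> 46 -> 12
Step 6: curr=26, set curr.next=prev(26) | reversed so far: 26 -> 26 -> 25 -> 1 -> 46 -> 12

26 -> 26 -> 25 -> 1 -> 46 -> 12 -> None


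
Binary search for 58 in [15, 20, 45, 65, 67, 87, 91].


Step 1: lo=0, hi=6, mid=3, val=65
Step 2: lo=0, hi=2, mid=1, val=20
Step 3: lo=2, hi=2, mid=2, val=45

Not found


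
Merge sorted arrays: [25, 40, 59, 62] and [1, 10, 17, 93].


Take 1 from B
Take 10 from B
Take 17 from B
Take 25 from A
Take 40 from A
Take 59 from A
Take 62 from A

Merged: [1, 10, 17, 25, 40, 59, 62, 93]


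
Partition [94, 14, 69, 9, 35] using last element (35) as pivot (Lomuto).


Pivot: 35
  14 <= 35: swap -> [14, 94, 69, 9, 35]
  9 <= 35: swap -> [14, 9, 69, 94, 35]
Place pivot at 2: [14, 9, 35, 94, 69]

Partitioned: [14, 9, 35, 94, 69]


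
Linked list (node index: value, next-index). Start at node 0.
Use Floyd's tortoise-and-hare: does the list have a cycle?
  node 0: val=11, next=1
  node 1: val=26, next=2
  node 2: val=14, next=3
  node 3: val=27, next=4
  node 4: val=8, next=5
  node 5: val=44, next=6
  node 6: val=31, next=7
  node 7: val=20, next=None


Floyd's tortoise (slow, +1) and hare (fast, +2):
  init: slow=0, fast=0
  step 1: slow=1, fast=2
  step 2: slow=2, fast=4
  step 3: slow=3, fast=6
  step 4: fast 6->7->None, no cycle

Cycle: no


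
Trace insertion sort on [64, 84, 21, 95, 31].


Initial: [64, 84, 21, 95, 31]
Insert 84: [64, 84, 21, 95, 31]
Insert 21: [21, 64, 84, 95, 31]
Insert 95: [21, 64, 84, 95, 31]
Insert 31: [21, 31, 64, 84, 95]

Sorted: [21, 31, 64, 84, 95]


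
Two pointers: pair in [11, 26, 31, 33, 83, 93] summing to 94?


lo=0(11)+hi=5(93)=104
lo=0(11)+hi=4(83)=94

Yes: 11+83=94


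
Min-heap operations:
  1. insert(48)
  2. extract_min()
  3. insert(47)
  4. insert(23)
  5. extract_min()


insert(48) -> [48]
extract_min()->48, []
insert(47) -> [47]
insert(23) -> [23, 47]
extract_min()->23, [47]

Final heap: [47]


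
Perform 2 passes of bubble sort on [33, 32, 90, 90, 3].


Initial: [33, 32, 90, 90, 3]
Pass 1: [32, 33, 90, 3, 90] (2 swaps)
Pass 2: [32, 33, 3, 90, 90] (1 swaps)

After 2 passes: [32, 33, 3, 90, 90]


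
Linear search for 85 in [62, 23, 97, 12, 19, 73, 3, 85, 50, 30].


i=0: 62!=85
i=1: 23!=85
i=2: 97!=85
i=3: 12!=85
i=4: 19!=85
i=5: 73!=85
i=6: 3!=85
i=7: 85==85 found!

Found at 7, 8 comps


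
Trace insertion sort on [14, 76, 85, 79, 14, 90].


Initial: [14, 76, 85, 79, 14, 90]
Insert 76: [14, 76, 85, 79, 14, 90]
Insert 85: [14, 76, 85, 79, 14, 90]
Insert 79: [14, 76, 79, 85, 14, 90]
Insert 14: [14, 14, 76, 79, 85, 90]
Insert 90: [14, 14, 76, 79, 85, 90]

Sorted: [14, 14, 76, 79, 85, 90]


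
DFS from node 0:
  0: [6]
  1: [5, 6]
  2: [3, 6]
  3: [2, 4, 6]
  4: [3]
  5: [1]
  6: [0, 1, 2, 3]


Visit 0, push [6]
Visit 6, push [3, 2, 1]
Visit 1, push [5]
Visit 5, push []
Visit 2, push [3]
Visit 3, push [4]
Visit 4, push []

DFS order: [0, 6, 1, 5, 2, 3, 4]


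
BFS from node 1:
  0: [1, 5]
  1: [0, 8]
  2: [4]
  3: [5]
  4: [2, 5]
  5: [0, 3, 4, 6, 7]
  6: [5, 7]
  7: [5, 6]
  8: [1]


Visit 1, enqueue [0, 8]
Visit 0, enqueue [5]
Visit 8, enqueue []
Visit 5, enqueue [3, 4, 6, 7]
Visit 3, enqueue []
Visit 4, enqueue [2]
Visit 6, enqueue []
Visit 7, enqueue []
Visit 2, enqueue []

BFS order: [1, 0, 8, 5, 3, 4, 6, 7, 2]


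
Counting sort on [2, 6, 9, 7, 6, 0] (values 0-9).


Input: [2, 6, 9, 7, 6, 0]
Counts: [1, 0, 1, 0, 0, 0, 2, 1, 0, 1]

Sorted: [0, 2, 6, 6, 7, 9]


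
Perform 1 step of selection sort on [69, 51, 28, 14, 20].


Initial: [69, 51, 28, 14, 20]
Step 1: min=14 at 3
  Swap: [14, 51, 28, 69, 20]

After 1 step: [14, 51, 28, 69, 20]


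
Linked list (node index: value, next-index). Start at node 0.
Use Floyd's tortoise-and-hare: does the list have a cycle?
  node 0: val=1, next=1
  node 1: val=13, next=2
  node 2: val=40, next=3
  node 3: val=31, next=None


Floyd's tortoise (slow, +1) and hare (fast, +2):
  init: slow=0, fast=0
  step 1: slow=1, fast=2
  step 2: fast 2->3->None, no cycle

Cycle: no


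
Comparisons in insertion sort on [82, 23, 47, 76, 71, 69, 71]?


Algorithm: insertion sort
Input: [82, 23, 47, 76, 71, 69, 71]
Sorted: [23, 47, 69, 71, 71, 76, 82]

15


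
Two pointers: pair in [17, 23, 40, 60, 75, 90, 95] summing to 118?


lo=0(17)+hi=6(95)=112
lo=1(23)+hi=6(95)=118

Yes: 23+95=118


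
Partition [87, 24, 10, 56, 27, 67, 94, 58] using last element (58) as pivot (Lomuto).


Pivot: 58
  24 <= 58: swap -> [24, 87, 10, 56, 27, 67, 94, 58]
  10 <= 58: swap -> [24, 10, 87, 56, 27, 67, 94, 58]
  56 <= 58: swap -> [24, 10, 56, 87, 27, 67, 94, 58]
  27 <= 58: swap -> [24, 10, 56, 27, 87, 67, 94, 58]
Place pivot at 4: [24, 10, 56, 27, 58, 67, 94, 87]

Partitioned: [24, 10, 56, 27, 58, 67, 94, 87]


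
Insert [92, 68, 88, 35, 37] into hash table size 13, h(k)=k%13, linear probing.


Insert 92: h=1 -> slot 1
Insert 68: h=3 -> slot 3
Insert 88: h=10 -> slot 10
Insert 35: h=9 -> slot 9
Insert 37: h=11 -> slot 11

Table: [None, 92, None, 68, None, None, None, None, None, 35, 88, 37, None]


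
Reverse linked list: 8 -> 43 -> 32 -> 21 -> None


Step 1: curr=8, set curr.next=prev(None) | reversed so far: 8
Step 2: curr=43, set curr.next=prev(8) | reversed so far: 43 -> 8
Step 3: curr=32, set curr.next=prev(43) | reversed so far: 32 -> 43 -> 8
Step 4: curr=21, set curr.next=prev(32) | reversed so far: 21 -> 32 -> 43 -> 8

21 -> 32 -> 43 -> 8 -> None


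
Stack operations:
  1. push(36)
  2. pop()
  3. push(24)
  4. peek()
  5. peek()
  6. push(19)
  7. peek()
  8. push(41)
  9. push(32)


push(36) -> [36]
pop()->36, []
push(24) -> [24]
peek()->24
peek()->24
push(19) -> [24, 19]
peek()->19
push(41) -> [24, 19, 41]
push(32) -> [24, 19, 41, 32]

Final stack: [24, 19, 41, 32]


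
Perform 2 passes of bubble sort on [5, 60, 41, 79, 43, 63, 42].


Initial: [5, 60, 41, 79, 43, 63, 42]
Pass 1: [5, 41, 60, 43, 63, 42, 79] (4 swaps)
Pass 2: [5, 41, 43, 60, 42, 63, 79] (2 swaps)

After 2 passes: [5, 41, 43, 60, 42, 63, 79]


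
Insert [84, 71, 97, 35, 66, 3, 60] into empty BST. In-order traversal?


Insert 84: root
Insert 71: L from 84
Insert 97: R from 84
Insert 35: L from 84 -> L from 71
Insert 66: L from 84 -> L from 71 -> R from 35
Insert 3: L from 84 -> L from 71 -> L from 35
Insert 60: L from 84 -> L from 71 -> R from 35 -> L from 66

In-order: [3, 35, 60, 66, 71, 84, 97]


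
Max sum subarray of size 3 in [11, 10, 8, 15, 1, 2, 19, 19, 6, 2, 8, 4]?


[0:3]: 29
[1:4]: 33
[2:5]: 24
[3:6]: 18
[4:7]: 22
[5:8]: 40
[6:9]: 44
[7:10]: 27
[8:11]: 16
[9:12]: 14

Max: 44 at [6:9]


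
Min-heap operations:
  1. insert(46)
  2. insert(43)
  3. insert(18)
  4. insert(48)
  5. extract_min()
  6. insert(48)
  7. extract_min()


insert(46) -> [46]
insert(43) -> [43, 46]
insert(18) -> [18, 46, 43]
insert(48) -> [18, 46, 43, 48]
extract_min()->18, [43, 46, 48]
insert(48) -> [43, 46, 48, 48]
extract_min()->43, [46, 48, 48]

Final heap: [46, 48, 48]


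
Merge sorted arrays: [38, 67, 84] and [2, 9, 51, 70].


Take 2 from B
Take 9 from B
Take 38 from A
Take 51 from B
Take 67 from A
Take 70 from B

Merged: [2, 9, 38, 51, 67, 70, 84]


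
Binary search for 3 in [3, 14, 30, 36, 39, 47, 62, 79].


Step 1: lo=0, hi=7, mid=3, val=36
Step 2: lo=0, hi=2, mid=1, val=14
Step 3: lo=0, hi=0, mid=0, val=3

Found at index 0


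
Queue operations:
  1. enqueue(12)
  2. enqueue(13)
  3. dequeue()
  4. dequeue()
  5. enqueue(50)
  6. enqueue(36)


enqueue(12) -> [12]
enqueue(13) -> [12, 13]
dequeue()->12, [13]
dequeue()->13, []
enqueue(50) -> [50]
enqueue(36) -> [50, 36]

Final queue: [50, 36]


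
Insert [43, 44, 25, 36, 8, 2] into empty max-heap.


Insert 43: [43]
Insert 44: [44, 43]
Insert 25: [44, 43, 25]
Insert 36: [44, 43, 25, 36]
Insert 8: [44, 43, 25, 36, 8]
Insert 2: [44, 43, 25, 36, 8, 2]

Final heap: [44, 43, 25, 36, 8, 2]
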